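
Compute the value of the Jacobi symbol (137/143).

-1

137 ≡ 1 (mod 4), so quadratic reciprocity gives (137/143) = (143/137). Reduce: 143 ≡ 6 (mod 137). Now have (6/137).
Factor out 2: 6 = 2·3. Since 137 ≡ 1 (mod 8), (2/137) = +1. Now have (3/137).
137 ≡ 1 (mod 4), so quadratic reciprocity gives (3/137) = (137/3). Reduce: 137 ≡ 2 (mod 3). Now have (2/3).
Factor out 2: 2 = 2. Since 3 ≡ 3 (mod 8), (2/3) = -1. Now have -(1/3).
(1/3) = 1. Collecting the sign factors: -1.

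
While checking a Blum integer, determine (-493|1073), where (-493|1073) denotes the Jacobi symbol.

0

(-493|1073)
  = (580|1073)    [-493 ≡ 580 mod 1073]
  = (145|1073)    [1073 ≡ 1 mod 8 ⇒ (2|1073)^2 = +1]
  = (1073|145)    [QR: 145 ≡ 1 mod 4, sign kept]
  = (58|145)    [1073 ≡ 58 mod 145]
  = (29|145)    [145 ≡ 1 mod 8 ⇒ (2|145) = +1]
  = (145|29)    [QR: 29 ≡ 1 mod 4, sign kept]
  = (0|29)    [145 ≡ 0 mod 29]
  = 0    [numerator 0, gcd > 1]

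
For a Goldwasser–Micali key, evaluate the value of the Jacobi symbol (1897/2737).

0

(1897/2737)
  = (2737/1897)    [QR: 1897 ≡ 1 mod 4, sign kept]
  = (840/1897)    [2737 ≡ 840 mod 1897]
  = (105/1897)    [1897 ≡ 1 mod 8 ⇒ (2/1897)^3 = +1]
  = (1897/105)    [QR: 105 ≡ 1 mod 4, sign kept]
  = (7/105)    [1897 ≡ 7 mod 105]
  = (105/7)    [QR: 105 ≡ 1 mod 4, sign kept]
  = (0/7)    [105 ≡ 0 mod 7]
  = 0    [numerator 0, gcd > 1]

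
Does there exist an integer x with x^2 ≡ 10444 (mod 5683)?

(10444/5683)
  = (4761/5683)    [10444 ≡ 4761 mod 5683]
  = (5683/4761)    [QR: 4761 ≡ 1 mod 4, sign kept]
  = (922/4761)    [5683 ≡ 922 mod 4761]
  = (461/4761)    [4761 ≡ 1 mod 8 ⇒ (2/4761) = +1]
  = (4761/461)    [QR: 461 ≡ 1 mod 4, sign kept]
  = (151/461)    [4761 ≡ 151 mod 461]
  = (461/151)    [QR: 461 ≡ 1 mod 4, sign kept]
  = (8/151)    [461 ≡ 8 mod 151]
  = (1/151)    [151 ≡ 7 mod 8 ⇒ (2/151)^3 = +1]
  = 1    [(1/151) = 1]
The Legendre symbol is 1, so x^2 ≡ 10444 (mod 5683) has solution.

yes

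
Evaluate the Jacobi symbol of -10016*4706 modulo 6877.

By multiplicativity, (-10016·4706/6877) = (-10016/6877)·(4706/6877).
First factor (-10016/6877):
(-10016/6877)
  = (3738/6877)    [-10016 ≡ 3738 mod 6877]
  = -(1869/6877)    [6877 ≡ 5 mod 8 ⇒ (2/6877) = -1]
  = -(6877/1869)    [QR: 1869 ≡ 1 mod 4, sign kept]
  = -(1270/1869)    [6877 ≡ 1270 mod 1869]
  = (635/1869)    [1869 ≡ 5 mod 8 ⇒ (2/1869) = -1]
  = (1869/635)    [QR: 1869 ≡ 1 mod 4, sign kept]
  = (599/635)    [1869 ≡ 599 mod 635]
  = -(635/599)    [QR: both ≡ 3 mod 4, sign flips]
  = -(36/599)    [635 ≡ 36 mod 599]
  = -(9/599)    [599 ≡ 7 mod 8 ⇒ (2/599)^2 = +1]
  = -(599/9)    [QR: 9 ≡ 1 mod 4, sign kept]
  = -(5/9)    [599 ≡ 5 mod 9]
  = -(9/5)    [QR: 5 ≡ 1 mod 4, sign kept]
  = -(4/5)    [9 ≡ 4 mod 5]
  = -(1/5)    [5 ≡ 5 mod 8 ⇒ (2/5)^2 = +1]
  = -1    [(1/5) = 1]
Second factor (4706/6877):
(4706/6877)
  = -(2353/6877)    [6877 ≡ 5 mod 8 ⇒ (2/6877) = -1]
  = -(6877/2353)    [QR: 2353 ≡ 1 mod 4, sign kept]
  = -(2171/2353)    [6877 ≡ 2171 mod 2353]
  = -(2353/2171)    [QR: 2353 ≡ 1 mod 4, sign kept]
  = -(182/2171)    [2353 ≡ 182 mod 2171]
  = (91/2171)    [2171 ≡ 3 mod 8 ⇒ (2/2171) = -1]
  = -(2171/91)    [QR: both ≡ 3 mod 4, sign flips]
  = -(78/91)    [2171 ≡ 78 mod 91]
  = (39/91)    [91 ≡ 3 mod 8 ⇒ (2/91) = -1]
  = -(91/39)    [QR: both ≡ 3 mod 4, sign flips]
  = -(13/39)    [91 ≡ 13 mod 39]
  = -(39/13)    [QR: 13 ≡ 1 mod 4, sign kept]
  = -(0/13)    [39 ≡ 0 mod 13]
  = 0    [numerator 0, gcd > 1]
Product: (-1)·(0) = 0.

0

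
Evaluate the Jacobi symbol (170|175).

Factor out 2: 170 = 2·85. Since 175 ≡ 7 (mod 8), (2|175) = +1. Now have (85|175).
85 ≡ 1 (mod 4), so quadratic reciprocity gives (85|175) = (175|85). Reduce: 175 ≡ 5 (mod 85). Now have (5|85).
5 ≡ 1 (mod 4), so quadratic reciprocity gives (5|85) = (85|5). Reduce: 85 ≡ 0 (mod 5). Now have (0|5).
The numerator is now 0 with denominator 5 > 1: the symbol is 0.

0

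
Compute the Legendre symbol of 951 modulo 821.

(951|821)
  = (130|821)    [951 ≡ 130 mod 821]
  = -(65|821)    [821 ≡ 5 mod 8 ⇒ (2|821) = -1]
  = -(821|65)    [QR: 65 ≡ 1 mod 4, sign kept]
  = -(41|65)    [821 ≡ 41 mod 65]
  = -(65|41)    [QR: 41 ≡ 1 mod 4, sign kept]
  = -(24|41)    [65 ≡ 24 mod 41]
  = -(3|41)    [41 ≡ 1 mod 8 ⇒ (2|41)^3 = +1]
  = -(41|3)    [QR: 41 ≡ 1 mod 4, sign kept]
  = -(2|3)    [41 ≡ 2 mod 3]
  = (1|3)    [3 ≡ 3 mod 8 ⇒ (2|3) = -1]
  = 1    [(1|3) = 1]

1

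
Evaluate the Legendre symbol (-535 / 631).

Pull out -1: (-535 / 631) = (-1 / 631)·(535 / 631). Since 631 ≡ 3 (mod 4), (-1 / 631) = -1. Now have -(535 / 631).
Both 535 ≡ 3 and 631 ≡ 3 (mod 4), so reciprocity gives (535 / 631) = -(631 / 535). Reduce: 631 ≡ 96 (mod 535). Now have (96 / 535).
Factor out 2: 96 = 2^5·3. Since 535 ≡ 7 (mod 8), (2 / 535) = +1, and (2 / 535)^5 = +1. Now have (3 / 535).
Both 3 ≡ 3 and 535 ≡ 3 (mod 4), so reciprocity gives (3 / 535) = -(535 / 3). Reduce: 535 ≡ 1 (mod 3). Now have -(1 / 3).
(1 / 3) = 1. Collecting the sign factors: -1.

-1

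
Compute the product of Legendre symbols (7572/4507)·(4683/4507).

1

By multiplicativity, (7572·4683/4507) = (7572/4507)·(4683/4507).
First factor (7572/4507):
Reduce the numerator: 7572 ≡ 3065 (mod 4507), so (7572/4507) = (3065/4507).
3065 ≡ 1 (mod 4), so quadratic reciprocity gives (3065/4507) = (4507/3065). Reduce: 4507 ≡ 1442 (mod 3065). Now have (1442/3065).
Factor out 2: 1442 = 2·721. Since 3065 ≡ 1 (mod 8), (2/3065) = +1. Now have (721/3065).
721 ≡ 1 (mod 4), so quadratic reciprocity gives (721/3065) = (3065/721). Reduce: 3065 ≡ 181 (mod 721). Now have (181/721).
181 ≡ 1 (mod 4), so quadratic reciprocity gives (181/721) = (721/181). Reduce: 721 ≡ 178 (mod 181). Now have (178/181).
Factor out 2: 178 = 2·89. Since 181 ≡ 5 (mod 8), (2/181) = -1. Now have -(89/181).
89 ≡ 1 (mod 4), so quadratic reciprocity gives (89/181) = (181/89). Reduce: 181 ≡ 3 (mod 89). Now have -(3/89).
89 ≡ 1 (mod 4), so quadratic reciprocity gives (3/89) = (89/3). Reduce: 89 ≡ 2 (mod 3). Now have -(2/3).
Factor out 2: 2 = 2. Since 3 ≡ 3 (mod 8), (2/3) = -1. Now have (1/3).
(1/3) = 1. Collecting the sign factors: 1.
Second factor (4683/4507):
Reduce the numerator: 4683 ≡ 176 (mod 4507), so (4683/4507) = (176/4507).
Factor out 2: 176 = 2^4·11. Since 4507 ≡ 3 (mod 8), (2/4507) = -1, and (2/4507)^4 = +1. Now have (11/4507).
Both 11 ≡ 3 and 4507 ≡ 3 (mod 4), so reciprocity gives (11/4507) = -(4507/11). Reduce: 4507 ≡ 8 (mod 11). Now have -(8/11).
Factor out 2: 8 = 2^3. Since 11 ≡ 3 (mod 8), (2/11) = -1, and (2/11)^3 = -1. Now have (1/11).
(1/11) = 1. Collecting the sign factors: 1.
Product: (1)·(1) = 1.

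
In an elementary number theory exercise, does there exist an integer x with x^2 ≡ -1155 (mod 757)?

no

Pull out -1: (-1155|757) = (-1|757)·(1155|757). Since 757 ≡ 1 (mod 4), (-1|757) = +1. Now have (1155|757).
Reduce the numerator: 1155 ≡ 398 (mod 757), so (1155|757) = (398|757).
Factor out 2: 398 = 2·199. Since 757 ≡ 5 (mod 8), (2|757) = -1. Now have -(199|757).
757 ≡ 1 (mod 4), so quadratic reciprocity gives (199|757) = (757|199). Reduce: 757 ≡ 160 (mod 199). Now have -(160|199).
Factor out 2: 160 = 2^5·5. Since 199 ≡ 7 (mod 8), (2|199) = +1, and (2|199)^5 = +1. Now have -(5|199).
5 ≡ 1 (mod 4), so quadratic reciprocity gives (5|199) = (199|5). Reduce: 199 ≡ 4 (mod 5). Now have -(4|5).
Factor out 2: 4 = 2^2. Since 5 ≡ 5 (mod 8), (2|5) = -1, and (2|5)^2 = +1. Now have -(1|5).
(1|5) = 1. Collecting the sign factors: -1.
(-1155|757) = -1, and 757 is prime, so -1155 is not a quadratic residue mod 757.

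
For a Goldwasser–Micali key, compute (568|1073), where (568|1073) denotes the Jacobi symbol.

Factor out 2: 568 = 2^3·71. Since 1073 ≡ 1 (mod 8), (2|1073) = +1, and (2|1073)^3 = +1. Now have (71|1073).
1073 ≡ 1 (mod 4), so quadratic reciprocity gives (71|1073) = (1073|71). Reduce: 1073 ≡ 8 (mod 71). Now have (8|71).
Factor out 2: 8 = 2^3. Since 71 ≡ 7 (mod 8), (2|71) = +1, and (2|71)^3 = +1. Now have (1|71).
(1|71) = 1. Collecting the sign factors: 1.

1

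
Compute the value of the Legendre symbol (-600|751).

1

(-600|751)
  = (151|751)    [-600 ≡ 151 mod 751]
  = -(751|151)    [QR: both ≡ 3 mod 4, sign flips]
  = -(147|151)    [751 ≡ 147 mod 151]
  = (151|147)    [QR: both ≡ 3 mod 4, sign flips]
  = (4|147)    [151 ≡ 4 mod 147]
  = (1|147)    [147 ≡ 3 mod 8 ⇒ (2|147)^2 = +1]
  = 1    [(1|147) = 1]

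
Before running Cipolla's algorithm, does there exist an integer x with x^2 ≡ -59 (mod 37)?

no

(-59|37)
  = (59|37)    [37 ≡ 1 mod 4 ⇒ (-1|37) = +1]
  = (22|37)    [59 ≡ 22 mod 37]
  = -(11|37)    [37 ≡ 5 mod 8 ⇒ (2|37) = -1]
  = -(37|11)    [QR: 37 ≡ 1 mod 4, sign kept]
  = -(4|11)    [37 ≡ 4 mod 11]
  = -(1|11)    [11 ≡ 3 mod 8 ⇒ (2|11)^2 = +1]
  = -1    [(1|11) = 1]
(-59|37) = -1, and 37 is prime, so -59 is not a quadratic residue mod 37.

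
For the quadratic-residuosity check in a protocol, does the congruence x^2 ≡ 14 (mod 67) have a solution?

(14/67)
  = -(7/67)    [67 ≡ 3 mod 8 ⇒ (2/67) = -1]
  = (67/7)    [QR: both ≡ 3 mod 4, sign flips]
  = (4/7)    [67 ≡ 4 mod 7]
  = (1/7)    [7 ≡ 7 mod 8 ⇒ (2/7)^2 = +1]
  = 1    [(1/7) = 1]
(14/67) = 1, and 67 is prime, so 14 is a quadratic residue mod 67.

yes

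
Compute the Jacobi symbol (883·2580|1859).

-1

By multiplicativity, (883·2580|1859) = (883|1859)·(2580|1859).
First factor (883|1859):
(883|1859)
  = -(1859|883)    [QR: both ≡ 3 mod 4, sign flips]
  = -(93|883)    [1859 ≡ 93 mod 883]
  = -(883|93)    [QR: 93 ≡ 1 mod 4, sign kept]
  = -(46|93)    [883 ≡ 46 mod 93]
  = (23|93)    [93 ≡ 5 mod 8 ⇒ (2|93) = -1]
  = (93|23)    [QR: 93 ≡ 1 mod 4, sign kept]
  = (1|23)    [93 ≡ 1 mod 23]
  = 1    [(1|23) = 1]
Second factor (2580|1859):
(2580|1859)
  = (721|1859)    [2580 ≡ 721 mod 1859]
  = (1859|721)    [QR: 721 ≡ 1 mod 4, sign kept]
  = (417|721)    [1859 ≡ 417 mod 721]
  = (721|417)    [QR: 417 ≡ 1 mod 4, sign kept]
  = (304|417)    [721 ≡ 304 mod 417]
  = (19|417)    [417 ≡ 1 mod 8 ⇒ (2|417)^4 = +1]
  = (417|19)    [QR: 417 ≡ 1 mod 4, sign kept]
  = (18|19)    [417 ≡ 18 mod 19]
  = -(9|19)    [19 ≡ 3 mod 8 ⇒ (2|19) = -1]
  = -(19|9)    [QR: 9 ≡ 1 mod 4, sign kept]
  = -(1|9)    [19 ≡ 1 mod 9]
  = -1    [(1|9) = 1]
Product: (1)·(-1) = -1.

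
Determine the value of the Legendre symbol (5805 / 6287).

1

5805 ≡ 1 (mod 4), so quadratic reciprocity gives (5805 / 6287) = (6287 / 5805). Reduce: 6287 ≡ 482 (mod 5805). Now have (482 / 5805).
Factor out 2: 482 = 2·241. Since 5805 ≡ 5 (mod 8), (2 / 5805) = -1. Now have -(241 / 5805).
241 ≡ 1 (mod 4), so quadratic reciprocity gives (241 / 5805) = (5805 / 241). Reduce: 5805 ≡ 21 (mod 241). Now have -(21 / 241).
21 ≡ 1 (mod 4), so quadratic reciprocity gives (21 / 241) = (241 / 21). Reduce: 241 ≡ 10 (mod 21). Now have -(10 / 21).
Factor out 2: 10 = 2·5. Since 21 ≡ 5 (mod 8), (2 / 21) = -1. Now have (5 / 21).
5 ≡ 1 (mod 4), so quadratic reciprocity gives (5 / 21) = (21 / 5). Reduce: 21 ≡ 1 (mod 5). Now have (1 / 5).
(1 / 5) = 1. Collecting the sign factors: 1.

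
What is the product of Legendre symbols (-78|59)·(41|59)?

By multiplicativity, (-78·41|59) = (-78|59)·(41|59).
First factor (-78|59):
(-78|59)
  = (40|59)    [-78 ≡ 40 mod 59]
  = -(5|59)    [59 ≡ 3 mod 8 ⇒ (2|59)^3 = -1]
  = -(59|5)    [QR: 5 ≡ 1 mod 4, sign kept]
  = -(4|5)    [59 ≡ 4 mod 5]
  = -(1|5)    [5 ≡ 5 mod 8 ⇒ (2|5)^2 = +1]
  = -1    [(1|5) = 1]
Second factor (41|59):
(41|59)
  = (59|41)    [QR: 41 ≡ 1 mod 4, sign kept]
  = (18|41)    [59 ≡ 18 mod 41]
  = (9|41)    [41 ≡ 1 mod 8 ⇒ (2|41) = +1]
  = (41|9)    [QR: 9 ≡ 1 mod 4, sign kept]
  = (5|9)    [41 ≡ 5 mod 9]
  = (9|5)    [QR: 5 ≡ 1 mod 4, sign kept]
  = (4|5)    [9 ≡ 4 mod 5]
  = (1|5)    [5 ≡ 5 mod 8 ⇒ (2|5)^2 = +1]
  = 1    [(1|5) = 1]
Product: (-1)·(1) = -1.

-1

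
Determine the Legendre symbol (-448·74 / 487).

-1

By multiplicativity, (-448·74 / 487) = (-448 / 487)·(74 / 487).
First factor (-448 / 487):
(-448 / 487)
  = (39 / 487)    [-448 ≡ 39 mod 487]
  = -(487 / 39)    [QR: both ≡ 3 mod 4, sign flips]
  = -(19 / 39)    [487 ≡ 19 mod 39]
  = (39 / 19)    [QR: both ≡ 3 mod 4, sign flips]
  = (1 / 19)    [39 ≡ 1 mod 19]
  = 1    [(1 / 19) = 1]
Second factor (74 / 487):
(74 / 487)
  = (37 / 487)    [487 ≡ 7 mod 8 ⇒ (2 / 487) = +1]
  = (487 / 37)    [QR: 37 ≡ 1 mod 4, sign kept]
  = (6 / 37)    [487 ≡ 6 mod 37]
  = -(3 / 37)    [37 ≡ 5 mod 8 ⇒ (2 / 37) = -1]
  = -(37 / 3)    [QR: 37 ≡ 1 mod 4, sign kept]
  = -(1 / 3)    [37 ≡ 1 mod 3]
  = -1    [(1 / 3) = 1]
Product: (1)·(-1) = -1.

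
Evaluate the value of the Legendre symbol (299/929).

(299/929)
  = (929/299)    [QR: 929 ≡ 1 mod 4, sign kept]
  = (32/299)    [929 ≡ 32 mod 299]
  = -(1/299)    [299 ≡ 3 mod 8 ⇒ (2/299)^5 = -1]
  = -1    [(1/299) = 1]

-1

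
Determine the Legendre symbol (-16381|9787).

Reduce the numerator: -16381 ≡ 3193 (mod 9787), so (-16381|9787) = (3193|9787).
3193 ≡ 1 (mod 4), so quadratic reciprocity gives (3193|9787) = (9787|3193). Reduce: 9787 ≡ 208 (mod 3193). Now have (208|3193).
Factor out 2: 208 = 2^4·13. Since 3193 ≡ 1 (mod 8), (2|3193) = +1, and (2|3193)^4 = +1. Now have (13|3193).
13 ≡ 1 (mod 4), so quadratic reciprocity gives (13|3193) = (3193|13). Reduce: 3193 ≡ 8 (mod 13). Now have (8|13).
Factor out 2: 8 = 2^3. Since 13 ≡ 5 (mod 8), (2|13) = -1, and (2|13)^3 = -1. Now have -(1|13).
(1|13) = 1. Collecting the sign factors: -1.

-1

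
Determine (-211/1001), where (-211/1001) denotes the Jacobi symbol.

-1

(-211/1001)
  = (790/1001)    [-211 ≡ 790 mod 1001]
  = (395/1001)    [1001 ≡ 1 mod 8 ⇒ (2/1001) = +1]
  = (1001/395)    [QR: 1001 ≡ 1 mod 4, sign kept]
  = (211/395)    [1001 ≡ 211 mod 395]
  = -(395/211)    [QR: both ≡ 3 mod 4, sign flips]
  = -(184/211)    [395 ≡ 184 mod 211]
  = (23/211)    [211 ≡ 3 mod 8 ⇒ (2/211)^3 = -1]
  = -(211/23)    [QR: both ≡ 3 mod 4, sign flips]
  = -(4/23)    [211 ≡ 4 mod 23]
  = -(1/23)    [23 ≡ 7 mod 8 ⇒ (2/23)^2 = +1]
  = -1    [(1/23) = 1]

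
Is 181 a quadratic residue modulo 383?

no

(181/383)
  = (383/181)    [QR: 181 ≡ 1 mod 4, sign kept]
  = (21/181)    [383 ≡ 21 mod 181]
  = (181/21)    [QR: 21 ≡ 1 mod 4, sign kept]
  = (13/21)    [181 ≡ 13 mod 21]
  = (21/13)    [QR: 13 ≡ 1 mod 4, sign kept]
  = (8/13)    [21 ≡ 8 mod 13]
  = -(1/13)    [13 ≡ 5 mod 8 ⇒ (2/13)^3 = -1]
  = -1    [(1/13) = 1]
The Legendre symbol is -1, so x^2 ≡ 181 (mod 383) has no solution.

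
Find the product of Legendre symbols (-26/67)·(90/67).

By multiplicativity, (-26·90/67) = (-26/67)·(90/67).
First factor (-26/67):
(-26/67)
  = (41/67)    [-26 ≡ 41 mod 67]
  = (67/41)    [QR: 41 ≡ 1 mod 4, sign kept]
  = (26/41)    [67 ≡ 26 mod 41]
  = (13/41)    [41 ≡ 1 mod 8 ⇒ (2/41) = +1]
  = (41/13)    [QR: 13 ≡ 1 mod 4, sign kept]
  = (2/13)    [41 ≡ 2 mod 13]
  = -(1/13)    [13 ≡ 5 mod 8 ⇒ (2/13) = -1]
  = -1    [(1/13) = 1]
Second factor (90/67):
(90/67)
  = (23/67)    [90 ≡ 23 mod 67]
  = -(67/23)    [QR: both ≡ 3 mod 4, sign flips]
  = -(21/23)    [67 ≡ 21 mod 23]
  = -(23/21)    [QR: 21 ≡ 1 mod 4, sign kept]
  = -(2/21)    [23 ≡ 2 mod 21]
  = (1/21)    [21 ≡ 5 mod 8 ⇒ (2/21) = -1]
  = 1    [(1/21) = 1]
Product: (-1)·(1) = -1.

-1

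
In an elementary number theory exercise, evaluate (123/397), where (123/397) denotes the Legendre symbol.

-1

397 ≡ 1 (mod 4), so quadratic reciprocity gives (123/397) = (397/123). Reduce: 397 ≡ 28 (mod 123). Now have (28/123).
Factor out 2: 28 = 2^2·7. Since 123 ≡ 3 (mod 8), (2/123) = -1, and (2/123)^2 = +1. Now have (7/123).
Both 7 ≡ 3 and 123 ≡ 3 (mod 4), so reciprocity gives (7/123) = -(123/7). Reduce: 123 ≡ 4 (mod 7). Now have -(4/7).
Factor out 2: 4 = 2^2. Since 7 ≡ 7 (mod 8), (2/7) = +1, and (2/7)^2 = +1. Now have -(1/7).
(1/7) = 1. Collecting the sign factors: -1.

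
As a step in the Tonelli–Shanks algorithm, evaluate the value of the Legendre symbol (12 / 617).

(12 / 617)
  = (3 / 617)    [617 ≡ 1 mod 8 ⇒ (2 / 617)^2 = +1]
  = (617 / 3)    [QR: 617 ≡ 1 mod 4, sign kept]
  = (2 / 3)    [617 ≡ 2 mod 3]
  = -(1 / 3)    [3 ≡ 3 mod 8 ⇒ (2 / 3) = -1]
  = -1    [(1 / 3) = 1]

-1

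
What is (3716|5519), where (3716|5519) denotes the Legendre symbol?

(3716|5519)
  = (929|5519)    [5519 ≡ 7 mod 8 ⇒ (2|5519)^2 = +1]
  = (5519|929)    [QR: 929 ≡ 1 mod 4, sign kept]
  = (874|929)    [5519 ≡ 874 mod 929]
  = (437|929)    [929 ≡ 1 mod 8 ⇒ (2|929) = +1]
  = (929|437)    [QR: 437 ≡ 1 mod 4, sign kept]
  = (55|437)    [929 ≡ 55 mod 437]
  = (437|55)    [QR: 437 ≡ 1 mod 4, sign kept]
  = (52|55)    [437 ≡ 52 mod 55]
  = (13|55)    [55 ≡ 7 mod 8 ⇒ (2|55)^2 = +1]
  = (55|13)    [QR: 13 ≡ 1 mod 4, sign kept]
  = (3|13)    [55 ≡ 3 mod 13]
  = (13|3)    [QR: 13 ≡ 1 mod 4, sign kept]
  = (1|3)    [13 ≡ 1 mod 3]
  = 1    [(1|3) = 1]

1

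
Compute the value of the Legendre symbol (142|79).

-1

Reduce the numerator: 142 ≡ 63 (mod 79), so (142|79) = (63|79).
Both 63 ≡ 3 and 79 ≡ 3 (mod 4), so reciprocity gives (63|79) = -(79|63). Reduce: 79 ≡ 16 (mod 63). Now have -(16|63).
Factor out 2: 16 = 2^4. Since 63 ≡ 7 (mod 8), (2|63) = +1, and (2|63)^4 = +1. Now have -(1|63).
(1|63) = 1. Collecting the sign factors: -1.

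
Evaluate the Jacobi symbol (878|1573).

Factor out 2: 878 = 2·439. Since 1573 ≡ 5 (mod 8), (2|1573) = -1. Now have -(439|1573).
1573 ≡ 1 (mod 4), so quadratic reciprocity gives (439|1573) = (1573|439). Reduce: 1573 ≡ 256 (mod 439). Now have -(256|439).
Factor out 2: 256 = 2^8. Since 439 ≡ 7 (mod 8), (2|439) = +1, and (2|439)^8 = +1. Now have -(1|439).
(1|439) = 1. Collecting the sign factors: -1.

-1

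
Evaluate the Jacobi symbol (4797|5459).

-1

(4797|5459)
  = (5459|4797)    [QR: 4797 ≡ 1 mod 4, sign kept]
  = (662|4797)    [5459 ≡ 662 mod 4797]
  = -(331|4797)    [4797 ≡ 5 mod 8 ⇒ (2|4797) = -1]
  = -(4797|331)    [QR: 4797 ≡ 1 mod 4, sign kept]
  = -(163|331)    [4797 ≡ 163 mod 331]
  = (331|163)    [QR: both ≡ 3 mod 4, sign flips]
  = (5|163)    [331 ≡ 5 mod 163]
  = (163|5)    [QR: 5 ≡ 1 mod 4, sign kept]
  = (3|5)    [163 ≡ 3 mod 5]
  = (5|3)    [QR: 5 ≡ 1 mod 4, sign kept]
  = (2|3)    [5 ≡ 2 mod 3]
  = -(1|3)    [3 ≡ 3 mod 8 ⇒ (2|3) = -1]
  = -1    [(1|3) = 1]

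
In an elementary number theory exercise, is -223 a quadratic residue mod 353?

(-223/353)
  = (223/353)    [353 ≡ 1 mod 4 ⇒ (-1/353) = +1]
  = (353/223)    [QR: 353 ≡ 1 mod 4, sign kept]
  = (130/223)    [353 ≡ 130 mod 223]
  = (65/223)    [223 ≡ 7 mod 8 ⇒ (2/223) = +1]
  = (223/65)    [QR: 65 ≡ 1 mod 4, sign kept]
  = (28/65)    [223 ≡ 28 mod 65]
  = (7/65)    [65 ≡ 1 mod 8 ⇒ (2/65)^2 = +1]
  = (65/7)    [QR: 65 ≡ 1 mod 4, sign kept]
  = (2/7)    [65 ≡ 2 mod 7]
  = (1/7)    [7 ≡ 7 mod 8 ⇒ (2/7) = +1]
  = 1    [(1/7) = 1]
The Legendre symbol is 1, so x^2 ≡ -223 (mod 353) has solution.

yes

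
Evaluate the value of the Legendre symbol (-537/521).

1

Reduce the numerator: -537 ≡ 505 (mod 521), so (-537/521) = (505/521).
505 ≡ 1 (mod 4), so quadratic reciprocity gives (505/521) = (521/505). Reduce: 521 ≡ 16 (mod 505). Now have (16/505).
Factor out 2: 16 = 2^4. Since 505 ≡ 1 (mod 8), (2/505) = +1, and (2/505)^4 = +1. Now have (1/505).
(1/505) = 1. Collecting the sign factors: 1.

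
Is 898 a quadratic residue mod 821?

no

(898/821)
  = (77/821)    [898 ≡ 77 mod 821]
  = (821/77)    [QR: 77 ≡ 1 mod 4, sign kept]
  = (51/77)    [821 ≡ 51 mod 77]
  = (77/51)    [QR: 77 ≡ 1 mod 4, sign kept]
  = (26/51)    [77 ≡ 26 mod 51]
  = -(13/51)    [51 ≡ 3 mod 8 ⇒ (2/51) = -1]
  = -(51/13)    [QR: 13 ≡ 1 mod 4, sign kept]
  = -(12/13)    [51 ≡ 12 mod 13]
  = -(3/13)    [13 ≡ 5 mod 8 ⇒ (2/13)^2 = +1]
  = -(13/3)    [QR: 13 ≡ 1 mod 4, sign kept]
  = -(1/3)    [13 ≡ 1 mod 3]
  = -1    [(1/3) = 1]
(898/821) = -1, and 821 is prime, so 898 is not a quadratic residue mod 821.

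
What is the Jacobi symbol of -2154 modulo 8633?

Reduce the numerator: -2154 ≡ 6479 (mod 8633), so (-2154|8633) = (6479|8633).
8633 ≡ 1 (mod 4), so quadratic reciprocity gives (6479|8633) = (8633|6479). Reduce: 8633 ≡ 2154 (mod 6479). Now have (2154|6479).
Factor out 2: 2154 = 2·1077. Since 6479 ≡ 7 (mod 8), (2|6479) = +1. Now have (1077|6479).
1077 ≡ 1 (mod 4), so quadratic reciprocity gives (1077|6479) = (6479|1077). Reduce: 6479 ≡ 17 (mod 1077). Now have (17|1077).
17 ≡ 1 (mod 4), so quadratic reciprocity gives (17|1077) = (1077|17). Reduce: 1077 ≡ 6 (mod 17). Now have (6|17).
Factor out 2: 6 = 2·3. Since 17 ≡ 1 (mod 8), (2|17) = +1. Now have (3|17).
17 ≡ 1 (mod 4), so quadratic reciprocity gives (3|17) = (17|3). Reduce: 17 ≡ 2 (mod 3). Now have (2|3).
Factor out 2: 2 = 2. Since 3 ≡ 3 (mod 8), (2|3) = -1. Now have -(1|3).
(1|3) = 1. Collecting the sign factors: -1.

-1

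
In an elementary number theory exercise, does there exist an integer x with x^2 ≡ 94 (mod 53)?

no

(94/53)
  = (41/53)    [94 ≡ 41 mod 53]
  = (53/41)    [QR: 41 ≡ 1 mod 4, sign kept]
  = (12/41)    [53 ≡ 12 mod 41]
  = (3/41)    [41 ≡ 1 mod 8 ⇒ (2/41)^2 = +1]
  = (41/3)    [QR: 41 ≡ 1 mod 4, sign kept]
  = (2/3)    [41 ≡ 2 mod 3]
  = -(1/3)    [3 ≡ 3 mod 8 ⇒ (2/3) = -1]
  = -1    [(1/3) = 1]
(94/53) = -1, and 53 is prime, so 94 is not a quadratic residue mod 53.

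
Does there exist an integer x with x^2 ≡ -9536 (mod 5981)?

Reduce the numerator: -9536 ≡ 2426 (mod 5981), so (-9536|5981) = (2426|5981).
Factor out 2: 2426 = 2·1213. Since 5981 ≡ 5 (mod 8), (2|5981) = -1. Now have -(1213|5981).
1213 ≡ 1 (mod 4), so quadratic reciprocity gives (1213|5981) = (5981|1213). Reduce: 5981 ≡ 1129 (mod 1213). Now have -(1129|1213).
1129 ≡ 1 (mod 4), so quadratic reciprocity gives (1129|1213) = (1213|1129). Reduce: 1213 ≡ 84 (mod 1129). Now have -(84|1129).
Factor out 2: 84 = 2^2·21. Since 1129 ≡ 1 (mod 8), (2|1129) = +1, and (2|1129)^2 = +1. Now have -(21|1129).
21 ≡ 1 (mod 4), so quadratic reciprocity gives (21|1129) = (1129|21). Reduce: 1129 ≡ 16 (mod 21). Now have -(16|21).
Factor out 2: 16 = 2^4. Since 21 ≡ 5 (mod 8), (2|21) = -1, and (2|21)^4 = +1. Now have -(1|21).
(1|21) = 1. Collecting the sign factors: -1.
The Legendre symbol is -1, so x^2 ≡ -9536 (mod 5981) has no solution.

no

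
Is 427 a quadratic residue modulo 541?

(427/541)
  = (541/427)    [QR: 541 ≡ 1 mod 4, sign kept]
  = (114/427)    [541 ≡ 114 mod 427]
  = -(57/427)    [427 ≡ 3 mod 8 ⇒ (2/427) = -1]
  = -(427/57)    [QR: 57 ≡ 1 mod 4, sign kept]
  = -(28/57)    [427 ≡ 28 mod 57]
  = -(7/57)    [57 ≡ 1 mod 8 ⇒ (2/57)^2 = +1]
  = -(57/7)    [QR: 57 ≡ 1 mod 4, sign kept]
  = -(1/7)    [57 ≡ 1 mod 7]
  = -1    [(1/7) = 1]
(427/541) = -1, and 541 is prime, so 427 is not a quadratic residue mod 541.

no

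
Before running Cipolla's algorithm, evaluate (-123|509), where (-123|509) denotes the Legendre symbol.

Pull out -1: (-123|509) = (-1|509)·(123|509). Since 509 ≡ 1 (mod 4), (-1|509) = +1. Now have (123|509).
509 ≡ 1 (mod 4), so quadratic reciprocity gives (123|509) = (509|123). Reduce: 509 ≡ 17 (mod 123). Now have (17|123).
17 ≡ 1 (mod 4), so quadratic reciprocity gives (17|123) = (123|17). Reduce: 123 ≡ 4 (mod 17). Now have (4|17).
Factor out 2: 4 = 2^2. Since 17 ≡ 1 (mod 8), (2|17) = +1, and (2|17)^2 = +1. Now have (1|17).
(1|17) = 1. Collecting the sign factors: 1.

1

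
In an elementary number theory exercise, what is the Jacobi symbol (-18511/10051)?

(-18511/10051)
  = (1591/10051)    [-18511 ≡ 1591 mod 10051]
  = -(10051/1591)    [QR: both ≡ 3 mod 4, sign flips]
  = -(505/1591)    [10051 ≡ 505 mod 1591]
  = -(1591/505)    [QR: 505 ≡ 1 mod 4, sign kept]
  = -(76/505)    [1591 ≡ 76 mod 505]
  = -(19/505)    [505 ≡ 1 mod 8 ⇒ (2/505)^2 = +1]
  = -(505/19)    [QR: 505 ≡ 1 mod 4, sign kept]
  = -(11/19)    [505 ≡ 11 mod 19]
  = (19/11)    [QR: both ≡ 3 mod 4, sign flips]
  = (8/11)    [19 ≡ 8 mod 11]
  = -(1/11)    [11 ≡ 3 mod 8 ⇒ (2/11)^3 = -1]
  = -1    [(1/11) = 1]

-1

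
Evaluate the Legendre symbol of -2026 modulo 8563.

(-2026/8563)
  = (6537/8563)    [-2026 ≡ 6537 mod 8563]
  = (8563/6537)    [QR: 6537 ≡ 1 mod 4, sign kept]
  = (2026/6537)    [8563 ≡ 2026 mod 6537]
  = (1013/6537)    [6537 ≡ 1 mod 8 ⇒ (2/6537) = +1]
  = (6537/1013)    [QR: 1013 ≡ 1 mod 4, sign kept]
  = (459/1013)    [6537 ≡ 459 mod 1013]
  = (1013/459)    [QR: 1013 ≡ 1 mod 4, sign kept]
  = (95/459)    [1013 ≡ 95 mod 459]
  = -(459/95)    [QR: both ≡ 3 mod 4, sign flips]
  = -(79/95)    [459 ≡ 79 mod 95]
  = (95/79)    [QR: both ≡ 3 mod 4, sign flips]
  = (16/79)    [95 ≡ 16 mod 79]
  = (1/79)    [79 ≡ 7 mod 8 ⇒ (2/79)^4 = +1]
  = 1    [(1/79) = 1]

1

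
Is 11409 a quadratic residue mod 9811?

no

(11409/9811)
  = (1598/9811)    [11409 ≡ 1598 mod 9811]
  = -(799/9811)    [9811 ≡ 3 mod 8 ⇒ (2/9811) = -1]
  = (9811/799)    [QR: both ≡ 3 mod 4, sign flips]
  = (223/799)    [9811 ≡ 223 mod 799]
  = -(799/223)    [QR: both ≡ 3 mod 4, sign flips]
  = -(130/223)    [799 ≡ 130 mod 223]
  = -(65/223)    [223 ≡ 7 mod 8 ⇒ (2/223) = +1]
  = -(223/65)    [QR: 65 ≡ 1 mod 4, sign kept]
  = -(28/65)    [223 ≡ 28 mod 65]
  = -(7/65)    [65 ≡ 1 mod 8 ⇒ (2/65)^2 = +1]
  = -(65/7)    [QR: 65 ≡ 1 mod 4, sign kept]
  = -(2/7)    [65 ≡ 2 mod 7]
  = -(1/7)    [7 ≡ 7 mod 8 ⇒ (2/7) = +1]
  = -1    [(1/7) = 1]
The Legendre symbol is -1, so x^2 ≡ 11409 (mod 9811) has no solution.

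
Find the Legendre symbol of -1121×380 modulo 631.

1

By multiplicativity, (-1121·380|631) = (-1121|631)·(380|631).
First factor (-1121|631):
Pull out -1: (-1121|631) = (-1|631)·(1121|631). Since 631 ≡ 3 (mod 4), (-1|631) = -1. Now have -(1121|631).
Reduce the numerator: 1121 ≡ 490 (mod 631), so (1121|631) = (490|631).
Factor out 2: 490 = 2·245. Since 631 ≡ 7 (mod 8), (2|631) = +1. Now have -(245|631).
245 ≡ 1 (mod 4), so quadratic reciprocity gives (245|631) = (631|245). Reduce: 631 ≡ 141 (mod 245). Now have -(141|245).
141 ≡ 1 (mod 4), so quadratic reciprocity gives (141|245) = (245|141). Reduce: 245 ≡ 104 (mod 141). Now have -(104|141).
Factor out 2: 104 = 2^3·13. Since 141 ≡ 5 (mod 8), (2|141) = -1, and (2|141)^3 = -1. Now have (13|141).
13 ≡ 1 (mod 4), so quadratic reciprocity gives (13|141) = (141|13). Reduce: 141 ≡ 11 (mod 13). Now have (11|13).
13 ≡ 1 (mod 4), so quadratic reciprocity gives (11|13) = (13|11). Reduce: 13 ≡ 2 (mod 11). Now have (2|11).
Factor out 2: 2 = 2. Since 11 ≡ 3 (mod 8), (2|11) = -1. Now have -(1|11).
(1|11) = 1. Collecting the sign factors: -1.
Second factor (380|631):
Factor out 2: 380 = 2^2·95. Since 631 ≡ 7 (mod 8), (2|631) = +1, and (2|631)^2 = +1. Now have (95|631).
Both 95 ≡ 3 and 631 ≡ 3 (mod 4), so reciprocity gives (95|631) = -(631|95). Reduce: 631 ≡ 61 (mod 95). Now have -(61|95).
61 ≡ 1 (mod 4), so quadratic reciprocity gives (61|95) = (95|61). Reduce: 95 ≡ 34 (mod 61). Now have -(34|61).
Factor out 2: 34 = 2·17. Since 61 ≡ 5 (mod 8), (2|61) = -1. Now have (17|61).
17 ≡ 1 (mod 4), so quadratic reciprocity gives (17|61) = (61|17). Reduce: 61 ≡ 10 (mod 17). Now have (10|17).
Factor out 2: 10 = 2·5. Since 17 ≡ 1 (mod 8), (2|17) = +1. Now have (5|17).
5 ≡ 1 (mod 4), so quadratic reciprocity gives (5|17) = (17|5). Reduce: 17 ≡ 2 (mod 5). Now have (2|5).
Factor out 2: 2 = 2. Since 5 ≡ 5 (mod 8), (2|5) = -1. Now have -(1|5).
(1|5) = 1. Collecting the sign factors: -1.
Product: (-1)·(-1) = 1.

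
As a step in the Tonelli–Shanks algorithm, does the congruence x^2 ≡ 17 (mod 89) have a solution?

17 ≡ 1 (mod 4), so quadratic reciprocity gives (17/89) = (89/17). Reduce: 89 ≡ 4 (mod 17). Now have (4/17).
Factor out 2: 4 = 2^2. Since 17 ≡ 1 (mod 8), (2/17) = +1, and (2/17)^2 = +1. Now have (1/17).
(1/17) = 1. Collecting the sign factors: 1.
(17/89) = 1, and 89 is prime, so 17 is a quadratic residue mod 89.

yes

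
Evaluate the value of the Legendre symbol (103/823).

(103/823)
  = -(823/103)    [QR: both ≡ 3 mod 4, sign flips]
  = -(102/103)    [823 ≡ 102 mod 103]
  = -(51/103)    [103 ≡ 7 mod 8 ⇒ (2/103) = +1]
  = (103/51)    [QR: both ≡ 3 mod 4, sign flips]
  = (1/51)    [103 ≡ 1 mod 51]
  = 1    [(1/51) = 1]

1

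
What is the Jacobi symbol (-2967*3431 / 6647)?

0

By multiplicativity, (-2967·3431 / 6647) = (-2967 / 6647)·(3431 / 6647).
First factor (-2967 / 6647):
Reduce the numerator: -2967 ≡ 3680 (mod 6647), so (-2967 / 6647) = (3680 / 6647).
Factor out 2: 3680 = 2^5·115. Since 6647 ≡ 7 (mod 8), (2 / 6647) = +1, and (2 / 6647)^5 = +1. Now have (115 / 6647).
Both 115 ≡ 3 and 6647 ≡ 3 (mod 4), so reciprocity gives (115 / 6647) = -(6647 / 115). Reduce: 6647 ≡ 92 (mod 115). Now have -(92 / 115).
Factor out 2: 92 = 2^2·23. Since 115 ≡ 3 (mod 8), (2 / 115) = -1, and (2 / 115)^2 = +1. Now have -(23 / 115).
Both 23 ≡ 3 and 115 ≡ 3 (mod 4), so reciprocity gives (23 / 115) = -(115 / 23). Reduce: 115 ≡ 0 (mod 23). Now have (0 / 23).
The numerator is now 0 with denominator 23 > 1: the symbol is 0.
Second factor (3431 / 6647):
Both 3431 ≡ 3 and 6647 ≡ 3 (mod 4), so reciprocity gives (3431 / 6647) = -(6647 / 3431). Reduce: 6647 ≡ 3216 (mod 3431). Now have -(3216 / 3431).
Factor out 2: 3216 = 2^4·201. Since 3431 ≡ 7 (mod 8), (2 / 3431) = +1, and (2 / 3431)^4 = +1. Now have -(201 / 3431).
201 ≡ 1 (mod 4), so quadratic reciprocity gives (201 / 3431) = (3431 / 201). Reduce: 3431 ≡ 14 (mod 201). Now have -(14 / 201).
Factor out 2: 14 = 2·7. Since 201 ≡ 1 (mod 8), (2 / 201) = +1. Now have -(7 / 201).
201 ≡ 1 (mod 4), so quadratic reciprocity gives (7 / 201) = (201 / 7). Reduce: 201 ≡ 5 (mod 7). Now have -(5 / 7).
5 ≡ 1 (mod 4), so quadratic reciprocity gives (5 / 7) = (7 / 5). Reduce: 7 ≡ 2 (mod 5). Now have -(2 / 5).
Factor out 2: 2 = 2. Since 5 ≡ 5 (mod 8), (2 / 5) = -1. Now have (1 / 5).
(1 / 5) = 1. Collecting the sign factors: 1.
Product: (0)·(1) = 0.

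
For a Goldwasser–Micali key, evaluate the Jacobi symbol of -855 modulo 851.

Reduce the numerator: -855 ≡ 847 (mod 851), so (-855/851) = (847/851).
Both 847 ≡ 3 and 851 ≡ 3 (mod 4), so reciprocity gives (847/851) = -(851/847). Reduce: 851 ≡ 4 (mod 847). Now have -(4/847).
Factor out 2: 4 = 2^2. Since 847 ≡ 7 (mod 8), (2/847) = +1, and (2/847)^2 = +1. Now have -(1/847).
(1/847) = 1. Collecting the sign factors: -1.

-1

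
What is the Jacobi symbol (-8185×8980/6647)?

-1

By multiplicativity, (-8185·8980/6647) = (-8185/6647)·(8980/6647).
First factor (-8185/6647):
Pull out -1: (-8185/6647) = (-1/6647)·(8185/6647). Since 6647 ≡ 3 (mod 4), (-1/6647) = -1. Now have -(8185/6647).
Reduce the numerator: 8185 ≡ 1538 (mod 6647), so (8185/6647) = (1538/6647).
Factor out 2: 1538 = 2·769. Since 6647 ≡ 7 (mod 8), (2/6647) = +1. Now have -(769/6647).
769 ≡ 1 (mod 4), so quadratic reciprocity gives (769/6647) = (6647/769). Reduce: 6647 ≡ 495 (mod 769). Now have -(495/769).
769 ≡ 1 (mod 4), so quadratic reciprocity gives (495/769) = (769/495). Reduce: 769 ≡ 274 (mod 495). Now have -(274/495).
Factor out 2: 274 = 2·137. Since 495 ≡ 7 (mod 8), (2/495) = +1. Now have -(137/495).
137 ≡ 1 (mod 4), so quadratic reciprocity gives (137/495) = (495/137). Reduce: 495 ≡ 84 (mod 137). Now have -(84/137).
Factor out 2: 84 = 2^2·21. Since 137 ≡ 1 (mod 8), (2/137) = +1, and (2/137)^2 = +1. Now have -(21/137).
21 ≡ 1 (mod 4), so quadratic reciprocity gives (21/137) = (137/21). Reduce: 137 ≡ 11 (mod 21). Now have -(11/21).
21 ≡ 1 (mod 4), so quadratic reciprocity gives (11/21) = (21/11). Reduce: 21 ≡ 10 (mod 11). Now have -(10/11).
Factor out 2: 10 = 2·5. Since 11 ≡ 3 (mod 8), (2/11) = -1. Now have (5/11).
5 ≡ 1 (mod 4), so quadratic reciprocity gives (5/11) = (11/5). Reduce: 11 ≡ 1 (mod 5). Now have (1/5).
(1/5) = 1. Collecting the sign factors: 1.
Second factor (8980/6647):
Reduce the numerator: 8980 ≡ 2333 (mod 6647), so (8980/6647) = (2333/6647).
2333 ≡ 1 (mod 4), so quadratic reciprocity gives (2333/6647) = (6647/2333). Reduce: 6647 ≡ 1981 (mod 2333). Now have (1981/2333).
1981 ≡ 1 (mod 4), so quadratic reciprocity gives (1981/2333) = (2333/1981). Reduce: 2333 ≡ 352 (mod 1981). Now have (352/1981).
Factor out 2: 352 = 2^5·11. Since 1981 ≡ 5 (mod 8), (2/1981) = -1, and (2/1981)^5 = -1. Now have -(11/1981).
1981 ≡ 1 (mod 4), so quadratic reciprocity gives (11/1981) = (1981/11). Reduce: 1981 ≡ 1 (mod 11). Now have -(1/11).
(1/11) = 1. Collecting the sign factors: -1.
Product: (1)·(-1) = -1.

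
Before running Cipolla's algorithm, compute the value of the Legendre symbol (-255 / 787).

1

Pull out -1: (-255 / 787) = (-1 / 787)·(255 / 787). Since 787 ≡ 3 (mod 4), (-1 / 787) = -1. Now have -(255 / 787).
Both 255 ≡ 3 and 787 ≡ 3 (mod 4), so reciprocity gives (255 / 787) = -(787 / 255). Reduce: 787 ≡ 22 (mod 255). Now have (22 / 255).
Factor out 2: 22 = 2·11. Since 255 ≡ 7 (mod 8), (2 / 255) = +1. Now have (11 / 255).
Both 11 ≡ 3 and 255 ≡ 3 (mod 4), so reciprocity gives (11 / 255) = -(255 / 11). Reduce: 255 ≡ 2 (mod 11). Now have -(2 / 11).
Factor out 2: 2 = 2. Since 11 ≡ 3 (mod 8), (2 / 11) = -1. Now have (1 / 11).
(1 / 11) = 1. Collecting the sign factors: 1.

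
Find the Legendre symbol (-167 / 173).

(-167 / 173)
  = (6 / 173)    [-167 ≡ 6 mod 173]
  = -(3 / 173)    [173 ≡ 5 mod 8 ⇒ (2 / 173) = -1]
  = -(173 / 3)    [QR: 173 ≡ 1 mod 4, sign kept]
  = -(2 / 3)    [173 ≡ 2 mod 3]
  = (1 / 3)    [3 ≡ 3 mod 8 ⇒ (2 / 3) = -1]
  = 1    [(1 / 3) = 1]

1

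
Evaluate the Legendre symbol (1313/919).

-1

Reduce the numerator: 1313 ≡ 394 (mod 919), so (1313/919) = (394/919).
Factor out 2: 394 = 2·197. Since 919 ≡ 7 (mod 8), (2/919) = +1. Now have (197/919).
197 ≡ 1 (mod 4), so quadratic reciprocity gives (197/919) = (919/197). Reduce: 919 ≡ 131 (mod 197). Now have (131/197).
197 ≡ 1 (mod 4), so quadratic reciprocity gives (131/197) = (197/131). Reduce: 197 ≡ 66 (mod 131). Now have (66/131).
Factor out 2: 66 = 2·33. Since 131 ≡ 3 (mod 8), (2/131) = -1. Now have -(33/131).
33 ≡ 1 (mod 4), so quadratic reciprocity gives (33/131) = (131/33). Reduce: 131 ≡ 32 (mod 33). Now have -(32/33).
Factor out 2: 32 = 2^5. Since 33 ≡ 1 (mod 8), (2/33) = +1, and (2/33)^5 = +1. Now have -(1/33).
(1/33) = 1. Collecting the sign factors: -1.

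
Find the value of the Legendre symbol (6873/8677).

-1

(6873/8677)
  = (8677/6873)    [QR: 6873 ≡ 1 mod 4, sign kept]
  = (1804/6873)    [8677 ≡ 1804 mod 6873]
  = (451/6873)    [6873 ≡ 1 mod 8 ⇒ (2/6873)^2 = +1]
  = (6873/451)    [QR: 6873 ≡ 1 mod 4, sign kept]
  = (108/451)    [6873 ≡ 108 mod 451]
  = (27/451)    [451 ≡ 3 mod 8 ⇒ (2/451)^2 = +1]
  = -(451/27)    [QR: both ≡ 3 mod 4, sign flips]
  = -(19/27)    [451 ≡ 19 mod 27]
  = (27/19)    [QR: both ≡ 3 mod 4, sign flips]
  = (8/19)    [27 ≡ 8 mod 19]
  = -(1/19)    [19 ≡ 3 mod 8 ⇒ (2/19)^3 = -1]
  = -1    [(1/19) = 1]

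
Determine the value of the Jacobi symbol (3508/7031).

Factor out 2: 3508 = 2^2·877. Since 7031 ≡ 7 (mod 8), (2/7031) = +1, and (2/7031)^2 = +1. Now have (877/7031).
877 ≡ 1 (mod 4), so quadratic reciprocity gives (877/7031) = (7031/877). Reduce: 7031 ≡ 15 (mod 877). Now have (15/877).
877 ≡ 1 (mod 4), so quadratic reciprocity gives (15/877) = (877/15). Reduce: 877 ≡ 7 (mod 15). Now have (7/15).
Both 7 ≡ 3 and 15 ≡ 3 (mod 4), so reciprocity gives (7/15) = -(15/7). Reduce: 15 ≡ 1 (mod 7). Now have -(1/7).
(1/7) = 1. Collecting the sign factors: -1.

-1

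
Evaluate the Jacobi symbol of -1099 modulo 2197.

-1

Pull out -1: (-1099/2197) = (-1/2197)·(1099/2197). Since 2197 ≡ 1 (mod 4), (-1/2197) = +1. Now have (1099/2197).
2197 ≡ 1 (mod 4), so quadratic reciprocity gives (1099/2197) = (2197/1099). Reduce: 2197 ≡ 1098 (mod 1099). Now have (1098/1099).
Factor out 2: 1098 = 2·549. Since 1099 ≡ 3 (mod 8), (2/1099) = -1. Now have -(549/1099).
549 ≡ 1 (mod 4), so quadratic reciprocity gives (549/1099) = (1099/549). Reduce: 1099 ≡ 1 (mod 549). Now have -(1/549).
(1/549) = 1. Collecting the sign factors: -1.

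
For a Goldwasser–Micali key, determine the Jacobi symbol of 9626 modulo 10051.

-1

(9626 / 10051)
  = -(4813 / 10051)    [10051 ≡ 3 mod 8 ⇒ (2 / 10051) = -1]
  = -(10051 / 4813)    [QR: 4813 ≡ 1 mod 4, sign kept]
  = -(425 / 4813)    [10051 ≡ 425 mod 4813]
  = -(4813 / 425)    [QR: 425 ≡ 1 mod 4, sign kept]
  = -(138 / 425)    [4813 ≡ 138 mod 425]
  = -(69 / 425)    [425 ≡ 1 mod 8 ⇒ (2 / 425) = +1]
  = -(425 / 69)    [QR: 69 ≡ 1 mod 4, sign kept]
  = -(11 / 69)    [425 ≡ 11 mod 69]
  = -(69 / 11)    [QR: 69 ≡ 1 mod 4, sign kept]
  = -(3 / 11)    [69 ≡ 3 mod 11]
  = (11 / 3)    [QR: both ≡ 3 mod 4, sign flips]
  = (2 / 3)    [11 ≡ 2 mod 3]
  = -(1 / 3)    [3 ≡ 3 mod 8 ⇒ (2 / 3) = -1]
  = -1    [(1 / 3) = 1]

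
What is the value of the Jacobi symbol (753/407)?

(753/407)
  = (346/407)    [753 ≡ 346 mod 407]
  = (173/407)    [407 ≡ 7 mod 8 ⇒ (2/407) = +1]
  = (407/173)    [QR: 173 ≡ 1 mod 4, sign kept]
  = (61/173)    [407 ≡ 61 mod 173]
  = (173/61)    [QR: 61 ≡ 1 mod 4, sign kept]
  = (51/61)    [173 ≡ 51 mod 61]
  = (61/51)    [QR: 61 ≡ 1 mod 4, sign kept]
  = (10/51)    [61 ≡ 10 mod 51]
  = -(5/51)    [51 ≡ 3 mod 8 ⇒ (2/51) = -1]
  = -(51/5)    [QR: 5 ≡ 1 mod 4, sign kept]
  = -(1/5)    [51 ≡ 1 mod 5]
  = -1    [(1/5) = 1]

-1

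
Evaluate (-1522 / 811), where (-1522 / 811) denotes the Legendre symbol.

1

(-1522 / 811)
  = (100 / 811)    [-1522 ≡ 100 mod 811]
  = (25 / 811)    [811 ≡ 3 mod 8 ⇒ (2 / 811)^2 = +1]
  = (811 / 25)    [QR: 25 ≡ 1 mod 4, sign kept]
  = (11 / 25)    [811 ≡ 11 mod 25]
  = (25 / 11)    [QR: 25 ≡ 1 mod 4, sign kept]
  = (3 / 11)    [25 ≡ 3 mod 11]
  = -(11 / 3)    [QR: both ≡ 3 mod 4, sign flips]
  = -(2 / 3)    [11 ≡ 2 mod 3]
  = (1 / 3)    [3 ≡ 3 mod 8 ⇒ (2 / 3) = -1]
  = 1    [(1 / 3) = 1]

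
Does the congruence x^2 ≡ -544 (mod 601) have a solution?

no

Pull out -1: (-544|601) = (-1|601)·(544|601). Since 601 ≡ 1 (mod 4), (-1|601) = +1. Now have (544|601).
Factor out 2: 544 = 2^5·17. Since 601 ≡ 1 (mod 8), (2|601) = +1, and (2|601)^5 = +1. Now have (17|601).
17 ≡ 1 (mod 4), so quadratic reciprocity gives (17|601) = (601|17). Reduce: 601 ≡ 6 (mod 17). Now have (6|17).
Factor out 2: 6 = 2·3. Since 17 ≡ 1 (mod 8), (2|17) = +1. Now have (3|17).
17 ≡ 1 (mod 4), so quadratic reciprocity gives (3|17) = (17|3). Reduce: 17 ≡ 2 (mod 3). Now have (2|3).
Factor out 2: 2 = 2. Since 3 ≡ 3 (mod 8), (2|3) = -1. Now have -(1|3).
(1|3) = 1. Collecting the sign factors: -1.
The Legendre symbol is -1, so x^2 ≡ -544 (mod 601) has no solution.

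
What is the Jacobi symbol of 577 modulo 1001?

(577/1001)
  = (1001/577)    [QR: 577 ≡ 1 mod 4, sign kept]
  = (424/577)    [1001 ≡ 424 mod 577]
  = (53/577)    [577 ≡ 1 mod 8 ⇒ (2/577)^3 = +1]
  = (577/53)    [QR: 53 ≡ 1 mod 4, sign kept]
  = (47/53)    [577 ≡ 47 mod 53]
  = (53/47)    [QR: 53 ≡ 1 mod 4, sign kept]
  = (6/47)    [53 ≡ 6 mod 47]
  = (3/47)    [47 ≡ 7 mod 8 ⇒ (2/47) = +1]
  = -(47/3)    [QR: both ≡ 3 mod 4, sign flips]
  = -(2/3)    [47 ≡ 2 mod 3]
  = (1/3)    [3 ≡ 3 mod 8 ⇒ (2/3) = -1]
  = 1    [(1/3) = 1]

1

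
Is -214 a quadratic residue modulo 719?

no

(-214/719)
  = (505/719)    [-214 ≡ 505 mod 719]
  = (719/505)    [QR: 505 ≡ 1 mod 4, sign kept]
  = (214/505)    [719 ≡ 214 mod 505]
  = (107/505)    [505 ≡ 1 mod 8 ⇒ (2/505) = +1]
  = (505/107)    [QR: 505 ≡ 1 mod 4, sign kept]
  = (77/107)    [505 ≡ 77 mod 107]
  = (107/77)    [QR: 77 ≡ 1 mod 4, sign kept]
  = (30/77)    [107 ≡ 30 mod 77]
  = -(15/77)    [77 ≡ 5 mod 8 ⇒ (2/77) = -1]
  = -(77/15)    [QR: 77 ≡ 1 mod 4, sign kept]
  = -(2/15)    [77 ≡ 2 mod 15]
  = -(1/15)    [15 ≡ 7 mod 8 ⇒ (2/15) = +1]
  = -1    [(1/15) = 1]
The Legendre symbol is -1, so x^2 ≡ -214 (mod 719) has no solution.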